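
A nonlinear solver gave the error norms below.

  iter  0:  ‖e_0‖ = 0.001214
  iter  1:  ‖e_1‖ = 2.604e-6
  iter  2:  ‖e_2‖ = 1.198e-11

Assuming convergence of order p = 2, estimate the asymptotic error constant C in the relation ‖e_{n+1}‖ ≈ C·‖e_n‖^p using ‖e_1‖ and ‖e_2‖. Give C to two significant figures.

1.8

C ≈ ‖e_2‖ / ‖e_1‖^2
  = 1.198e-11 / (2.604e-6)^2
  = 1.198e-11 / 6.78082e-12 ≈ 1.7667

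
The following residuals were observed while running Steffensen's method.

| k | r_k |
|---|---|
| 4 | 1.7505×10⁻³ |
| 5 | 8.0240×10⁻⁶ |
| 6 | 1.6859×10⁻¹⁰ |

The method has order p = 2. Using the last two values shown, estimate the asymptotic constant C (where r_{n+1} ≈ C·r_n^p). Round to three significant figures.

2.62

C ≈ r_6 / r_5^2
  = 1.6859×10⁻¹⁰ / (8.0240×10⁻⁶)^2
  = 1.6859×10⁻¹⁰ / 6.43846e-11 ≈ 2.6185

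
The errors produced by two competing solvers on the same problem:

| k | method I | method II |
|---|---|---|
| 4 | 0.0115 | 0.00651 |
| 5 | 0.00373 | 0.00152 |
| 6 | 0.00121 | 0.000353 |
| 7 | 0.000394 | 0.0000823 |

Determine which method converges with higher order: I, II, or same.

Method I: p ≈ ln(0.000394/0.00121)/ln(0.00121/0.00373) ≈ 1.00.
Method II: p ≈ ln(0.0000823/0.000353)/ln(0.000353/0.00152) ≈ 1.00.
Both orders ≈ 1.0 — effectively the same.

same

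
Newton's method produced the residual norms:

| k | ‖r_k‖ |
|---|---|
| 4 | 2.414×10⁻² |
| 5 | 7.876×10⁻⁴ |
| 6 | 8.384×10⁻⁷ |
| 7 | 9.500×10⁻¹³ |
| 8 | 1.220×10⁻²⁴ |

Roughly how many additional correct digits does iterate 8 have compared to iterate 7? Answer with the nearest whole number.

Digits gained ≈ log₁₀(‖r_7‖/‖r_8‖) = log₁₀(9.500×10⁻¹³/1.220×10⁻²⁴) = log₁₀(7.78689e+11) ≈ 11.891.

12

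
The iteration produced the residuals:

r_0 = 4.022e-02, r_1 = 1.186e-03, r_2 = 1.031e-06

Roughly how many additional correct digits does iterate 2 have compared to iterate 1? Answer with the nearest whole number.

3

Digits gained ≈ log₁₀(r_1/r_2) = log₁₀(1.186e-03/1.031e-06) = log₁₀(1150.34) ≈ 3.061.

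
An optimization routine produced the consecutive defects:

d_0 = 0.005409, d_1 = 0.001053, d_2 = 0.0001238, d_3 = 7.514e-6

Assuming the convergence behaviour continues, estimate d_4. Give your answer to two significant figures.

1.9e-7

First estimate the order: p ≈ ln(d_3/d_2) / ln(d_2/d_1) = ln(7.514e-6/0.0001238)/ln(0.0001238/0.001053) = ln(0.0606947)/ln(0.117569) ≈ 1.3089.
Then d_4 ≈ d_3·(d_3/d_2)^p = 7.514e-6·(0.0606947)^1.3089 = 7.514e-6·0.0255427 ≈ 1.919e-07.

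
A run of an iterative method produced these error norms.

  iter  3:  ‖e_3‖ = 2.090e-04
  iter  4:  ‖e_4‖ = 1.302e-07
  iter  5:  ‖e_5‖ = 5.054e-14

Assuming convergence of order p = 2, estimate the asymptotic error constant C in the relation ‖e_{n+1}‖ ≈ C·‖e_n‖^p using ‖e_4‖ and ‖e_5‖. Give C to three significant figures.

2.98

C ≈ ‖e_5‖ / ‖e_4‖^2
  = 5.054e-14 / (1.302e-07)^2
  = 5.054e-14 / 1.6952e-14 ≈ 2.9814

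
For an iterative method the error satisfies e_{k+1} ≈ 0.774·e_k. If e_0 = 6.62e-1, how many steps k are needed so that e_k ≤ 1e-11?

After k steps, e_k ≈ 6.62e-1·0.774^k.
Need 0.774^k ≤ 1e-11/6.62e-1 = 1.51057e-11.
k ≥ ln(1.51057e-11)/ln(0.774) = -24.9159/-0.25618 = 97.259.
Smallest integer k = 98.

98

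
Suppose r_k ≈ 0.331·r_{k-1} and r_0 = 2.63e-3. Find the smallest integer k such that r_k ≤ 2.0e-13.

After k steps, r_k ≈ 2.63e-3·0.331^k.
Need 0.331^k ≤ 2.0e-13/2.63e-3 = 7.60456e-11.
k ≥ ln(7.60456e-11)/ln(0.331) = -23.2997/-1.10564 = 21.073.
Smallest integer k = 22.

22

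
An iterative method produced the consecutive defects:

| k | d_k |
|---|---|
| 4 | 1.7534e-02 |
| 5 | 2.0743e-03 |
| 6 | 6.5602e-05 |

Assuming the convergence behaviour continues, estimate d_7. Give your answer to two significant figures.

2.5e-7

First estimate the order: p ≈ ln(d_6/d_5) / ln(d_5/d_4) = ln(6.5602e-05/2.0743e-03)/ln(2.0743e-03/1.7534e-02) = ln(0.0316261)/ln(0.118302) ≈ 1.6181.
Then d_7 ≈ d_6·(d_6/d_5)^p = 6.5602e-05·(0.0316261)^1.6181 = 6.5602e-05·0.00374045 ≈ 2.454e-07.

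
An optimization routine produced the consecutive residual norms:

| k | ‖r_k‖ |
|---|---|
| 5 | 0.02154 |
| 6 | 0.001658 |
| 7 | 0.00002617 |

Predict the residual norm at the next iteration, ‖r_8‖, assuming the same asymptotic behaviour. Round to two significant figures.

First estimate the order: p ≈ ln(‖r_7‖/‖r_6‖) / ln(‖r_6‖/‖r_5‖) = ln(0.00002617/0.001658)/ln(0.001658/0.02154) = ln(0.0157841)/ln(0.0769731) ≈ 1.6179.
Then ‖r_8‖ ≈ ‖r_7‖·(‖r_7‖/‖r_6‖)^p = 0.00002617·(0.0157841)^1.6179 = 0.00002617·0.00121591 ≈ 3.182e-08.

3.2e-8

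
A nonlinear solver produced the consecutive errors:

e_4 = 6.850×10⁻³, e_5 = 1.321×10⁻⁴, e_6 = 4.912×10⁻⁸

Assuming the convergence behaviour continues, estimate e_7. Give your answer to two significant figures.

First estimate the order: p ≈ ln(e_6/e_5) / ln(e_5/e_4) = ln(4.912×10⁻⁸/1.321×10⁻⁴)/ln(1.321×10⁻⁴/6.850×10⁻³) = ln(0.00037184)/ln(0.0192847) ≈ 2.0000.
Then e_7 ≈ e_6·(e_6/e_5)^p = 4.912×10⁻⁸·(0.00037184)^2.0000 = 4.912×10⁻⁸·1.38265e-07 ≈ 6.792e-15.

6.8e-15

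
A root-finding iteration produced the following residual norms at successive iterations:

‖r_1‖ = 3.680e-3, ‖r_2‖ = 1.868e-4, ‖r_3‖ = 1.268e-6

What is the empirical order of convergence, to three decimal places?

1.675

p ≈ ln(‖r_3‖/‖r_2‖) / ln(‖r_2‖/‖r_1‖)
  = ln(1.268e-6/1.868e-4) / ln(1.868e-4/3.680e-3)
  = ln(0.00678801) / ln(0.0507609)
  = -4.992597 / -2.980629 ≈ 1.675015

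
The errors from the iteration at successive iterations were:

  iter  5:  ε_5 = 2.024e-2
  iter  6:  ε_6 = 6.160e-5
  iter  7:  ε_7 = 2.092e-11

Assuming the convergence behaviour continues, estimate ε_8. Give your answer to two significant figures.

4.9e-28

First estimate the order: p ≈ ln(ε_7/ε_6) / ln(ε_6/ε_5) = ln(2.092e-11/6.160e-5)/ln(6.160e-5/2.024e-2) = ln(3.3961e-07)/ln(0.00304348) ≈ 2.5705.
Then ε_8 ≈ ε_7·(ε_7/ε_6)^p = 2.092e-11·(3.3961e-07)^2.5705 = 2.092e-11·2.35172e-17 ≈ 4.92e-28.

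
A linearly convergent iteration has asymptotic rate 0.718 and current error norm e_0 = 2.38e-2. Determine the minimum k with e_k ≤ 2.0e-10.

57

After k steps, e_k ≈ 2.38e-2·0.718^k.
Need 0.718^k ≤ 2.0e-10/2.38e-2 = 8.40336e-09.
k ≥ ln(8.40336e-09)/ln(0.718) = -18.5946/-0.33129 = 56.128.
Smallest integer k = 57.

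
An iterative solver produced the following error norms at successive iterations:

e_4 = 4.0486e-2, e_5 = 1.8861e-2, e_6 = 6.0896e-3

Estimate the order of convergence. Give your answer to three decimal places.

1.480

p ≈ ln(e_6/e_5) / ln(e_5/e_4)
  = ln(6.0896e-3/1.8861e-2) / ln(1.8861e-2/4.0486e-2)
  = ln(0.322867) / ln(0.465865)
  = -1.130515 / -0.763859 ≈ 1.480005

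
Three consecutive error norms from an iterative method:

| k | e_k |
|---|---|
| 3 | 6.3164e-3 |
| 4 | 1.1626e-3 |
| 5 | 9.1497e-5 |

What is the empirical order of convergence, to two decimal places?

p ≈ ln(e_5/e_4) / ln(e_4/e_3)
  = ln(9.1497e-5/1.1626e-3) / ln(1.1626e-3/6.3164e-3)
  = ln(0.0787003) / ln(0.184061)
  = -2.54211 / -1.69249 ≈ 1.50199

1.50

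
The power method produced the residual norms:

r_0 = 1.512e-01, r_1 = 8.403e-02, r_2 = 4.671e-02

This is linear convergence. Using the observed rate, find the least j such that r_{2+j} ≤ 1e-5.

15

Rate ρ ≈ r_2/r_1 = 4.671e-02/8.403e-02 = 0.5559.
After j more steps, r_{2+j} ≈ 4.671e-02·ρ^j; need ρ^j ≤ 1e-5/4.671e-02 = 0.000214087.
j ≥ ln(0.000214087)/ln(0.5559) = -8.4491/-0.58717 = 14.390.
So 15 more iterations are needed.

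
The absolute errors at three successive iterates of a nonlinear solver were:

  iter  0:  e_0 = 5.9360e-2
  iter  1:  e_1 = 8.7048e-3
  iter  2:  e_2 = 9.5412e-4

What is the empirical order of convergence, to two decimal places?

p ≈ ln(e_2/e_1) / ln(e_1/e_0)
  = ln(9.5412e-4/8.7048e-3) / ln(8.7048e-3/5.9360e-2)
  = ln(0.109608) / ln(0.146644)
  = -2.21084 / -1.91975 ≈ 1.15163

1.15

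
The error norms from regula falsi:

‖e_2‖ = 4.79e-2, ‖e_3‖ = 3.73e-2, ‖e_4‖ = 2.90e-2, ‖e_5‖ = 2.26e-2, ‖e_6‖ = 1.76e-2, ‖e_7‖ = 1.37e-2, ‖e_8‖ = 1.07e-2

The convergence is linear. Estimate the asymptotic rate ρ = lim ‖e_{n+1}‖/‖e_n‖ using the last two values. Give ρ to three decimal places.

0.781

ρ ≈ ‖e_8‖/‖e_7‖ = 1.07e-2/1.37e-2 = 0.78102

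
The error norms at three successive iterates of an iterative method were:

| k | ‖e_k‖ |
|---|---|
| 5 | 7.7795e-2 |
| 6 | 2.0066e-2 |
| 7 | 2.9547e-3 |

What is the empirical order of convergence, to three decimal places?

1.414

p ≈ ln(‖e_7‖/‖e_6‖) / ln(‖e_6‖/‖e_5‖)
  = ln(2.9547e-3/2.0066e-2) / ln(2.0066e-2/7.7795e-2)
  = ln(0.147249) / ln(0.257934)
  = -1.915630 / -1.355052 ≈ 1.413695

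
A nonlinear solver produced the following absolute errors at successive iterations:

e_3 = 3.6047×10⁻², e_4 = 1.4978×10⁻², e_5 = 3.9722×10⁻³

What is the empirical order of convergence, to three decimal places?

1.511

p ≈ ln(e_5/e_4) / ln(e_4/e_3)
  = ln(3.9722×10⁻³/1.4978×10⁻²) / ln(1.4978×10⁻²/3.6047×10⁻²)
  = ln(0.265202) / ln(0.415513)
  = -1.327263 / -0.878241 ≈ 1.511274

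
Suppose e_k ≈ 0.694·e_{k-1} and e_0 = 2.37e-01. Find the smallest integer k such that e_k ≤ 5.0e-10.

After k steps, e_k ≈ 2.37e-01·0.694^k.
Need 0.694^k ≤ 5.0e-10/2.37e-01 = 2.1097e-09.
k ≥ ln(2.1097e-09)/ln(0.694) = -19.9767/-0.36528 = 54.689.
Smallest integer k = 55.

55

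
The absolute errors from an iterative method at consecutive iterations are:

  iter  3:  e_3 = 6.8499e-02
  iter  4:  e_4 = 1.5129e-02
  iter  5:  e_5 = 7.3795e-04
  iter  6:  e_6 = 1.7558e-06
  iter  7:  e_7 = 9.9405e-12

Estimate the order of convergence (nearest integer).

Consecutive ratios: e_7/e_6 = 9.9405e-12/1.7558e-06 = 5.66152e-06, e_6/e_5 = 1.7558e-06/7.3795e-04 = 0.00237929.
p ≈ ln(5.66152e-06)/ln(0.00237929) = -12.0818/-6.0410 ≈ 2.00.
So the convergence is quadratic (order 2).

2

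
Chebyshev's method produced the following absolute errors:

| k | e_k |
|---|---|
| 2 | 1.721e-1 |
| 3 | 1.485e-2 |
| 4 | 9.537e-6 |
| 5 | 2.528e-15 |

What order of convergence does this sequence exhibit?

Consecutive ratios: e_5/e_4 = 2.528e-15/9.537e-6 = 2.65073e-10, e_4/e_3 = 9.537e-6/1.485e-2 = 0.000642222.
p ≈ ln(2.65073e-10)/ln(0.000642222) = -22.0510/-7.3506 ≈ 3.00.
So the convergence is cubic (order 3).

3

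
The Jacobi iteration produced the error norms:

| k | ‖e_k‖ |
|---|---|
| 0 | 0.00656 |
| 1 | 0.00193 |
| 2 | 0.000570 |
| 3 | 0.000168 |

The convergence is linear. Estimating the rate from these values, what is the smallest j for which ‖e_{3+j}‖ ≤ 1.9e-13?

Rate ρ ≈ ‖e_3‖/‖e_2‖ = 0.000168/0.000570 = 0.2947.
After j more steps, ‖e_{3+j}‖ ≈ 0.000168·ρ^j; need ρ^j ≤ 1.9e-13/0.000168 = 1.13095e-09.
j ≥ ln(1.13095e-09)/ln(0.2947) = -20.6002/-1.22180 = 16.861.
So 17 more iterations are needed.

17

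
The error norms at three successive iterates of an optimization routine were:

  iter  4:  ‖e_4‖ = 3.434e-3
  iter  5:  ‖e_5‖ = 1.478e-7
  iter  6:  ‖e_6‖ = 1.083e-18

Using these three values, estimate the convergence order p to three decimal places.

2.550

p ≈ ln(‖e_6‖/‖e_5‖) / ln(‖e_5‖/‖e_4‖)
  = ln(1.083e-18/1.478e-7) / ln(1.478e-7/3.434e-3)
  = ln(7.32747e-12) / ln(4.30402e-05)
  = -25.639391 / -10.053376 ≈ 2.550326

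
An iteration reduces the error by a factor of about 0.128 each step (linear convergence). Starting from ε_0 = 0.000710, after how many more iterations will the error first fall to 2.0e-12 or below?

After k steps, ε_k ≈ 0.000710·0.128^k.
Need 0.128^k ≤ 2.0e-12/0.000710 = 2.8169e-09.
k ≥ ln(2.8169e-09)/ln(0.128) = -19.6876/-2.05573 = 9.577.
Smallest integer k = 10.

10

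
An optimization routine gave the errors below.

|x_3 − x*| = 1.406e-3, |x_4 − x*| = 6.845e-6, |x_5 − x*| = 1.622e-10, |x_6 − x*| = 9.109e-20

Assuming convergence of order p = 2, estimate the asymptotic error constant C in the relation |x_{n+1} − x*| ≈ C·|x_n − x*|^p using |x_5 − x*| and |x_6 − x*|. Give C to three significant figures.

3.46

C ≈ |x_6 − x*| / |x_5 − x*|^2
  = 9.109e-20 / (1.622e-10)^2
  = 9.109e-20 / 2.63088e-20 ≈ 3.4623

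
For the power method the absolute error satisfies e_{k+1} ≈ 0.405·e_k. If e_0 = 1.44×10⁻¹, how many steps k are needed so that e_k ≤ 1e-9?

After k steps, e_k ≈ 1.44×10⁻¹·0.405^k.
Need 0.405^k ≤ 1e-9/1.44×10⁻¹ = 6.94444e-09.
k ≥ ln(6.94444e-09)/ln(0.405) = -18.7853/-0.90387 = 20.783.
Smallest integer k = 21.

21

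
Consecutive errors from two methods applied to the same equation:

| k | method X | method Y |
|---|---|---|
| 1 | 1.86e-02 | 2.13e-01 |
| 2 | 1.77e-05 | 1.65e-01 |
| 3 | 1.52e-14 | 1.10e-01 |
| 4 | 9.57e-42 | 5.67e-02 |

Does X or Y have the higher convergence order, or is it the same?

Method X: p ≈ ln(9.57e-42/1.52e-14)/ln(1.52e-14/1.77e-05) ≈ 3.00.
Method Y: p ≈ ln(5.67e-02/1.10e-01)/ln(1.10e-01/1.65e-01) ≈ 1.63.
Method X has the higher order (≈3.0 vs ≈1.6).

X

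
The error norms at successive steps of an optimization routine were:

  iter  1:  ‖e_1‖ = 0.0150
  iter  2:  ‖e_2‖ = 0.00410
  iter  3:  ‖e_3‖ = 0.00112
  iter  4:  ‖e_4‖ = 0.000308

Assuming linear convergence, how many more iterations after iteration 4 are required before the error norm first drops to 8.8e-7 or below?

5

Rate ρ ≈ ‖e_4‖/‖e_3‖ = 0.000308/0.00112 = 0.2750.
After j more steps, ‖e_{4+j}‖ ≈ 0.000308·ρ^j; need ρ^j ≤ 8.8e-7/0.000308 = 0.00285714.
j ≥ ln(0.00285714)/ln(0.2750) = -5.8579/-1.29098 = 4.538.
So 5 more iterations are needed.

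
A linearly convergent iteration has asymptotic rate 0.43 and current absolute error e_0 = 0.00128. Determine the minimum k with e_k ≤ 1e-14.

31

After k steps, e_k ≈ 0.00128·0.43^k.
Need 0.43^k ≤ 1e-14/0.00128 = 7.8125e-12.
k ≥ ln(7.8125e-12)/ln(0.43) = -25.5753/-0.84397 = 30.304.
Smallest integer k = 31.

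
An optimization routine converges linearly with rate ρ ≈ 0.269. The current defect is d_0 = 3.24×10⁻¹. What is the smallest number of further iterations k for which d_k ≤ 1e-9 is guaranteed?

After k steps, d_k ≈ 3.24×10⁻¹·0.269^k.
Need 0.269^k ≤ 1e-9/3.24×10⁻¹ = 3.08642e-09.
k ≥ ln(3.08642e-09)/ln(0.269) = -19.5963/-1.31304 = 14.924.
Smallest integer k = 15.

15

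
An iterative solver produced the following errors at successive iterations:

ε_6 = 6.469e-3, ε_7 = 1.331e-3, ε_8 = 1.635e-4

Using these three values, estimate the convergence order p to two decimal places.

1.33

p ≈ ln(ε_8/ε_7) / ln(ε_7/ε_6)
  = ln(1.635e-4/1.331e-3) / ln(1.331e-3/6.469e-3)
  = ln(0.12284) / ln(0.205751)
  = -2.09687 / -1.58109 ≈ 1.32622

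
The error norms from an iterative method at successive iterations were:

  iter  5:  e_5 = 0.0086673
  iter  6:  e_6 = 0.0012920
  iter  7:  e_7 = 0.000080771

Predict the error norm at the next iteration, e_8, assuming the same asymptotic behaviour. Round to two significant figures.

1.4e-6

First estimate the order: p ≈ ln(e_7/e_6) / ln(e_6/e_5) = ln(0.000080771/0.0012920)/ln(0.0012920/0.0086673) = ln(0.0625163)/ln(0.149066) ≈ 1.4565.
Then e_8 ≈ e_7·(e_7/e_6)^p = 0.000080771·(0.0625163)^1.4565 = 0.000080771·0.0176345 ≈ 1.424e-06.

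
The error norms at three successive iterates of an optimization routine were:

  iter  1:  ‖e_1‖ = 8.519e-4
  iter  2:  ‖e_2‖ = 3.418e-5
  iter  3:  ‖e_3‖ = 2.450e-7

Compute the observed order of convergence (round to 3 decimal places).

1.536

p ≈ ln(‖e_3‖/‖e_2‖) / ln(‖e_2‖/‖e_1‖)
  = ln(2.450e-7/3.418e-5) / ln(3.418e-5/8.519e-4)
  = ln(0.00716793) / ln(0.0401221)
  = -4.938138 / -3.215828 ≈ 1.535573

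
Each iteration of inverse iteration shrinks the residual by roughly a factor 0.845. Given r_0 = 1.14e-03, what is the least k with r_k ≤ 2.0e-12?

120

After k steps, r_k ≈ 1.14e-03·0.845^k.
Need 0.845^k ≤ 2.0e-12/1.14e-03 = 1.75439e-09.
k ≥ ln(1.75439e-09)/ln(0.845) = -20.1611/-0.16842 = 119.707.
Smallest integer k = 120.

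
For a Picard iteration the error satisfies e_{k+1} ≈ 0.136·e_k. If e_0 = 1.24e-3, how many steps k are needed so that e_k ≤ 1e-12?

After k steps, e_k ≈ 1.24e-3·0.136^k.
Need 0.136^k ≤ 1e-12/1.24e-3 = 8.06452e-10.
k ≥ ln(8.06452e-10)/ln(0.136) = -20.9384/-1.99510 = 10.495.
Smallest integer k = 11.

11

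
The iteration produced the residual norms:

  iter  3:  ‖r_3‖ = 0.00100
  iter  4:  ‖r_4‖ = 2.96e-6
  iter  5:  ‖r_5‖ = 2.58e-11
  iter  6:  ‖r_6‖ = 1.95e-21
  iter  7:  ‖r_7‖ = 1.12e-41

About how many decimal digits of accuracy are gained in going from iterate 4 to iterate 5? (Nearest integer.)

Digits gained ≈ log₁₀(‖r_4‖/‖r_5‖) = log₁₀(2.96e-6/2.58e-11) = log₁₀(114729) ≈ 5.060.

5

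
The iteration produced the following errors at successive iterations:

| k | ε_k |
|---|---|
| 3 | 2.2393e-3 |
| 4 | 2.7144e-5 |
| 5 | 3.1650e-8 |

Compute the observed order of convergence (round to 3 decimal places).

1.531

p ≈ ln(ε_5/ε_4) / ln(ε_4/ε_3)
  = ln(3.1650e-8/2.7144e-5) / ln(2.7144e-5/2.2393e-3)
  = ln(0.001166) / ln(0.0121216)
  = -6.754176 / -4.412766 ≈ 1.530599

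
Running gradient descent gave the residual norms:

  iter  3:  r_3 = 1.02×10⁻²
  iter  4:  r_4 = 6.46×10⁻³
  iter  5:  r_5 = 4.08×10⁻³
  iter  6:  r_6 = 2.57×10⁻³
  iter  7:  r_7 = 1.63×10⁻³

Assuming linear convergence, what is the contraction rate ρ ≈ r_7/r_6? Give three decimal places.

0.634

ρ ≈ r_7/r_6 = 1.63×10⁻³/2.57×10⁻³ = 0.63424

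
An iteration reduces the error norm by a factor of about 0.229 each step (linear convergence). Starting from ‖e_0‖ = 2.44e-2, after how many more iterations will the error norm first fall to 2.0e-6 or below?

After k steps, ‖e_k‖ ≈ 2.44e-2·0.229^k.
Need 0.229^k ≤ 2.0e-6/2.44e-2 = 8.19672e-05.
k ≥ ln(8.19672e-05)/ln(0.229) = -9.4092/-1.47403 = 6.383.
Smallest integer k = 7.

7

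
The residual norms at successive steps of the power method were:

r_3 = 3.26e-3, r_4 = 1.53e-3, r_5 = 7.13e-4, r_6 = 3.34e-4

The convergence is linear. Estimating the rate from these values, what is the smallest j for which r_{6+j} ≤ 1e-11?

Rate ρ ≈ r_6/r_5 = 3.34e-4/7.13e-4 = 0.4684.
After j more steps, r_{6+j} ≈ 3.34e-4·ρ^j; need ρ^j ≤ 1e-11/3.34e-4 = 2.99401e-08.
j ≥ ln(2.99401e-08)/ln(0.4684) = -17.3241/-0.75843 = 22.842.
So 23 more iterations are needed.

23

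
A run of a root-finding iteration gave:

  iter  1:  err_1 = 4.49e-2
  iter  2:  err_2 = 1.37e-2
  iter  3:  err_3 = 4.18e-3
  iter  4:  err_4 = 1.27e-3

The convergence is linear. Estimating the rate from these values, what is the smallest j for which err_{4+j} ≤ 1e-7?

Rate ρ ≈ err_4/err_3 = 1.27e-3/4.18e-3 = 0.3038.
After j more steps, err_{4+j} ≈ 1.27e-3·ρ^j; need ρ^j ≤ 1e-7/1.27e-3 = 7.87402e-05.
j ≥ ln(7.87402e-05)/ln(0.3038) = -9.4494/-1.19139 = 7.931.
So 8 more iterations are needed.

8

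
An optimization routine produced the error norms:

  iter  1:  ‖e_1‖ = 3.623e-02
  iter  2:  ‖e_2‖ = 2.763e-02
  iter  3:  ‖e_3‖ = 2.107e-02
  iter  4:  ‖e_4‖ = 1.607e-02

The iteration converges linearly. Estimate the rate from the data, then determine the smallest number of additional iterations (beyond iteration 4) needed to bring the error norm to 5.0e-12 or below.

81

Rate ρ ≈ ‖e_4‖/‖e_3‖ = 1.607e-02/2.107e-02 = 0.7627.
After j more steps, ‖e_{4+j}‖ ≈ 1.607e-02·ρ^j; need ρ^j ≤ 5.0e-12/1.607e-02 = 3.11139e-10.
j ≥ ln(3.11139e-10)/ln(0.7627) = -21.8908/-0.27089 = 80.811.
So 81 more iterations are needed.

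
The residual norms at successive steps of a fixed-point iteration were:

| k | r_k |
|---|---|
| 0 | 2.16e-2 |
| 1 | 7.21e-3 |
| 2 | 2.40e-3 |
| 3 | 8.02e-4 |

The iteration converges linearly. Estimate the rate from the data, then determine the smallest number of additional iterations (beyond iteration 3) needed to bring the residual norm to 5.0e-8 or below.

9

Rate ρ ≈ r_3/r_2 = 8.02e-4/2.40e-3 = 0.3342.
After j more steps, r_{3+j} ≈ 8.02e-4·ρ^j; need ρ^j ≤ 5.0e-8/8.02e-4 = 6.23441e-05.
j ≥ ln(6.23441e-05)/ln(0.3342) = -9.6828/-1.09602 = 8.835.
So 9 more iterations are needed.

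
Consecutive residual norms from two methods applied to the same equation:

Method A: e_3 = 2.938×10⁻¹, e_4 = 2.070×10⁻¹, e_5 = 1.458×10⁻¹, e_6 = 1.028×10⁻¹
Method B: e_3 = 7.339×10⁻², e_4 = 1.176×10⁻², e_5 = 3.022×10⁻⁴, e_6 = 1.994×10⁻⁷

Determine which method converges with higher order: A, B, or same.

Method A: p ≈ ln(1.028×10⁻¹/1.458×10⁻¹)/ln(1.458×10⁻¹/2.070×10⁻¹) ≈ 1.00.
Method B: p ≈ ln(1.994×10⁻⁷/3.022×10⁻⁴)/ln(3.022×10⁻⁴/1.176×10⁻²) ≈ 2.00.
Method B has the higher order (≈2.0 vs ≈1.0).

B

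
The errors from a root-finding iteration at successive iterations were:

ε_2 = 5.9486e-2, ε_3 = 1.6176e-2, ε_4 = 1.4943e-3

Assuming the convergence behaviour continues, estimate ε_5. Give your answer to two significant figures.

1.9e-5

First estimate the order: p ≈ ln(ε_4/ε_3) / ln(ε_3/ε_2) = ln(1.4943e-3/1.6176e-2)/ln(1.6176e-2/5.9486e-2) = ln(0.0923776)/ln(0.27193) ≈ 1.8291.
Then ε_5 ≈ ε_4·(ε_4/ε_3)^p = 1.4943e-3·(0.0923776)^1.8291 = 1.4943e-3·0.0128209 ≈ 1.916e-05.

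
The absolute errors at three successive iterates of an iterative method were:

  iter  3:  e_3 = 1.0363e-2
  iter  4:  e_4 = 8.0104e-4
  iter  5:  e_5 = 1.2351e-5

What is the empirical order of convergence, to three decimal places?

1.630

p ≈ ln(e_5/e_4) / ln(e_4/e_3)
  = ln(1.2351e-5/8.0104e-4) / ln(8.0104e-4/1.0363e-2)
  = ln(0.0154187) / ln(0.0772981)
  = -4.172174 / -2.560086 ≈ 1.629701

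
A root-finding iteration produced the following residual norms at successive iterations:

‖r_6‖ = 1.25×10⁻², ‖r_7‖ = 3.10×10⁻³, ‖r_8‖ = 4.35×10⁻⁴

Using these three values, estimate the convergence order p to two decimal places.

1.41

p ≈ ln(‖r_8‖/‖r_7‖) / ln(‖r_7‖/‖r_6‖)
  = ln(4.35×10⁻⁴/3.10×10⁻³) / ln(3.10×10⁻³/1.25×10⁻²)
  = ln(0.140323) / ln(0.248)
  = -1.96381 / -1.39433 ≈ 1.40843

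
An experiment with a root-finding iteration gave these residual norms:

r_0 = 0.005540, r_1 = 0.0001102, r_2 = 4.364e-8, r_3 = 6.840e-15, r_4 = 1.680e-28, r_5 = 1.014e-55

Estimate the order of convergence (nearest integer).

2

Consecutive ratios: r_5/r_4 = 1.014e-55/1.680e-28 = 6.03571e-28, r_4/r_3 = 1.680e-28/6.840e-15 = 2.45614e-14.
p ≈ ln(6.03571e-28)/ln(2.45614e-14) = -62.6747/-31.3376 ≈ 2.00.
So the convergence is quadratic (order 2).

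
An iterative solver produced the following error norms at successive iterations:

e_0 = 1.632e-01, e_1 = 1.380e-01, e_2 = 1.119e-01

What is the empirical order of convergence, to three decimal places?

p ≈ ln(e_2/e_1) / ln(e_1/e_0)
  = ln(1.119e-01/1.380e-01) / ln(1.380e-01/1.632e-01)
  = ln(0.81087) / ln(0.845588)
  = -0.209648 / -0.167723 ≈ 1.249966

1.250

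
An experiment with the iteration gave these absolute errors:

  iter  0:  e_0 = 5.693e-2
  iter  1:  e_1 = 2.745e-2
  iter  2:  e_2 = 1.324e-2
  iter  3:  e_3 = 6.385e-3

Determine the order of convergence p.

Consecutive ratios: e_3/e_2 = 6.385e-3/1.324e-2 = 0.482251, e_2/e_1 = 1.324e-2/2.745e-2 = 0.482332.
p ≈ ln(0.482251)/ln(0.482332) = -0.7293/-0.7291 ≈ 1.00.
So the convergence is linear (order 1).

1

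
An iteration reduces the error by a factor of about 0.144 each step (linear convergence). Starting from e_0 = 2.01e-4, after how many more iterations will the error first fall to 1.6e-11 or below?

9

After k steps, e_k ≈ 2.01e-4·0.144^k.
Need 0.144^k ≤ 1.6e-11/2.01e-4 = 7.9602e-08.
k ≥ ln(7.9602e-08)/ln(0.144) = -16.3462/-1.93794 = 8.435.
Smallest integer k = 9.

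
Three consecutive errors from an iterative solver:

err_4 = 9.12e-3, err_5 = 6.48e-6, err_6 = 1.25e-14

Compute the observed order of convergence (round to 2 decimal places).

p ≈ ln(err_6/err_5) / ln(err_5/err_4)
  = ln(1.25e-14/6.48e-6) / ln(6.48e-6/9.12e-3)
  = ln(1.92901e-09) / ln(0.000710526)
  = -20.06626 / -7.24951 ≈ 2.76795

2.77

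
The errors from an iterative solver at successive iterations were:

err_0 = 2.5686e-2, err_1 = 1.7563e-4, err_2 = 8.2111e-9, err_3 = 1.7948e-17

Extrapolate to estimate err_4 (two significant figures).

8.6e-35

First estimate the order: p ≈ ln(err_3/err_2) / ln(err_2/err_1) = ln(1.7948e-17/8.2111e-9)/ln(8.2111e-9/1.7563e-4) = ln(2.18582e-09)/ln(4.67523e-05) ≈ 2.0000.
Then err_4 ≈ err_3·(err_3/err_2)^p = 1.7948e-17·(2.18582e-09)^2.0000 = 1.7948e-17·4.77781e-18 ≈ 8.575e-35.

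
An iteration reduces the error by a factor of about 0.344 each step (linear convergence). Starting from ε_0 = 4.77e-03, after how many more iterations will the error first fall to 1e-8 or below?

13

After k steps, ε_k ≈ 4.77e-03·0.344^k.
Need 0.344^k ≤ 1e-8/4.77e-03 = 2.09644e-06.
k ≥ ln(2.09644e-06)/ln(0.344) = -13.0753/-1.06711 = 12.253.
Smallest integer k = 13.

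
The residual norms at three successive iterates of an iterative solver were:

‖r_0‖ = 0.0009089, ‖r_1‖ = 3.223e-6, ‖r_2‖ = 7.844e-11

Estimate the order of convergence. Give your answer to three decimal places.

p ≈ ln(‖r_2‖/‖r_1‖) / ln(‖r_1‖/‖r_0‖)
  = ln(7.844e-11/3.223e-6) / ln(3.223e-6/0.0009089)
  = ln(2.43376e-05) / ln(0.00354604)
  = -10.623488 / -5.641924 ≈ 1.882955

1.883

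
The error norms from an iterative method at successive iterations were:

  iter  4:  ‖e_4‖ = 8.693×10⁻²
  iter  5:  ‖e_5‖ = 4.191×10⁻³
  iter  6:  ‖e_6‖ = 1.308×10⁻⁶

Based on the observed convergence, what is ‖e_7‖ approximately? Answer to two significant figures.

First estimate the order: p ≈ ln(‖e_6‖/‖e_5‖) / ln(‖e_5‖/‖e_4‖) = ln(1.308×10⁻⁶/4.191×10⁻³)/ln(4.191×10⁻³/8.693×10⁻²) = ln(0.000312097)/ln(0.0482112) ≈ 2.6622.
Then ‖e_7‖ ≈ ‖e_6‖·(‖e_6‖/‖e_5‖)^p = 1.308×10⁻⁶·(0.000312097)^2.6622 = 1.308×10⁻⁶·4.6462e-10 ≈ 6.077e-16.

6.1e-16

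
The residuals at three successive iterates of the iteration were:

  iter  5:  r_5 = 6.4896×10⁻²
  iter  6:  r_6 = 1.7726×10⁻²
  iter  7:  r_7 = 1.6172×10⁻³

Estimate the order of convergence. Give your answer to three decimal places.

p ≈ ln(r_7/r_6) / ln(r_6/r_5)
  = ln(1.6172×10⁻³/1.7726×10⁻²) / ln(1.7726×10⁻²/6.4896×10⁻²)
  = ln(0.0912332) / ln(0.273145)
  = -2.394336 / -1.297752 ≈ 1.844987

1.845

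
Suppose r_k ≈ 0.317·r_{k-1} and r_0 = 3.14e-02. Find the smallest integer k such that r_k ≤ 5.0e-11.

After k steps, r_k ≈ 3.14e-02·0.317^k.
Need 0.317^k ≤ 5.0e-11/3.14e-02 = 1.59236e-09.
k ≥ ln(1.59236e-09)/ln(0.317) = -20.2580/-1.14885 = 17.633.
Smallest integer k = 18.

18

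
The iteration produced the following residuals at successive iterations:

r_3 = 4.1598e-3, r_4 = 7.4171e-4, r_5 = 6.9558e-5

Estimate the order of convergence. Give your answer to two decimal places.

p ≈ ln(r_5/r_4) / ln(r_4/r_3)
  = ln(6.9558e-5/7.4171e-4) / ln(7.4171e-4/4.1598e-3)
  = ln(0.0937806) / ln(0.178304)
  = -2.36680 / -1.72427 ≈ 1.37264

1.37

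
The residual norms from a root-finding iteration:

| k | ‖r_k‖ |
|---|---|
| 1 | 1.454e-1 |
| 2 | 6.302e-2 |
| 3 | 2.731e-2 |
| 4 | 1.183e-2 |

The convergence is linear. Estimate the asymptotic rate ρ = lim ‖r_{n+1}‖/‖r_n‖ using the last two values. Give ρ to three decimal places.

ρ ≈ ‖r_4‖/‖r_3‖ = 1.183e-2/2.731e-2 = 0.43317

0.433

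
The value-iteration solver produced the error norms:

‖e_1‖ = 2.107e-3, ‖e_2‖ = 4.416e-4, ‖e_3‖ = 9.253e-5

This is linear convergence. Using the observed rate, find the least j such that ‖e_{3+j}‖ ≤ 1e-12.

12

Rate ρ ≈ ‖e_3‖/‖e_2‖ = 9.253e-5/4.416e-4 = 0.2095.
After j more steps, ‖e_{3+j}‖ ≈ 9.253e-5·ρ^j; need ρ^j ≤ 1e-12/9.253e-5 = 1.08073e-08.
j ≥ ln(1.08073e-08)/ln(0.2095) = -18.3430/-1.56303 = 11.736.
So 12 more iterations are needed.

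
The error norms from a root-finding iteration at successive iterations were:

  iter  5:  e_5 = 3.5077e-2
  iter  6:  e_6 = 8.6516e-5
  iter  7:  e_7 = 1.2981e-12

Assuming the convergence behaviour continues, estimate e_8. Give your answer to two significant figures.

First estimate the order: p ≈ ln(e_7/e_6) / ln(e_6/e_5) = ln(1.2981e-12/8.6516e-5)/ln(8.6516e-5/3.5077e-2) = ln(1.50042e-08)/ln(0.00246646) ≈ 3.0000.
Then e_8 ≈ e_7·(e_7/e_6)^p = 1.2981e-12·(1.50042e-08)^3.0000 = 1.2981e-12·3.37784e-24 ≈ 4.385e-36.

4.4e-36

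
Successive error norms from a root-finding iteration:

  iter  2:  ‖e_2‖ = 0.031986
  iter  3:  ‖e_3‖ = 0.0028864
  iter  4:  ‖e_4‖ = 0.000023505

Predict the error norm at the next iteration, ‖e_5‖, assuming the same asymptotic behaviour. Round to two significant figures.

1.6e-9

First estimate the order: p ≈ ln(‖e_4‖/‖e_3‖) / ln(‖e_3‖/‖e_2‖) = ln(0.000023505/0.0028864)/ln(0.0028864/0.031986) = ln(0.00814336)/ln(0.0902395) ≈ 2.0000.
Then ‖e_5‖ ≈ ‖e_4‖·(‖e_4‖/‖e_3‖)^p = 0.000023505·(0.00814336)^2.0000 = 0.000023505·6.63143e-05 ≈ 1.559e-09.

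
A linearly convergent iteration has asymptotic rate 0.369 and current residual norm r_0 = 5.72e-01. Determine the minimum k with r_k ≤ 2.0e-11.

25

After k steps, r_k ≈ 5.72e-01·0.369^k.
Need 0.369^k ≤ 2.0e-11/5.72e-01 = 3.4965e-11.
k ≥ ln(3.4965e-11)/ln(0.369) = -24.0767/-0.99696 = 24.150.
Smallest integer k = 25.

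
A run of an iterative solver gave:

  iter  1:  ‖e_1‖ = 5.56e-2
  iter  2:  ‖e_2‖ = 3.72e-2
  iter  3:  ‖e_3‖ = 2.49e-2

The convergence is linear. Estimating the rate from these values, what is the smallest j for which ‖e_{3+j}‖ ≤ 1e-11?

Rate ρ ≈ ‖e_3‖/‖e_2‖ = 2.49e-2/3.72e-2 = 0.6694.
After j more steps, ‖e_{3+j}‖ ≈ 2.49e-2·ρ^j; need ρ^j ≤ 1e-11/2.49e-2 = 4.01606e-10.
j ≥ ln(4.01606e-10)/ln(0.6694) = -21.6355/-0.40137 = 53.904.
So 54 more iterations are needed.

54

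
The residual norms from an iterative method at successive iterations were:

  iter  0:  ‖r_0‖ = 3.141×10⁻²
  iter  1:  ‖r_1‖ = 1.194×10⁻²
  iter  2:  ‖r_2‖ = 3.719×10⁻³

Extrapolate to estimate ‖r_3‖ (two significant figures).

9.1e-4

First estimate the order: p ≈ ln(‖r_2‖/‖r_1‖) / ln(‖r_1‖/‖r_0‖) = ln(3.719×10⁻³/1.194×10⁻²)/ln(1.194×10⁻²/3.141×10⁻²) = ln(0.311474)/ln(0.380134) ≈ 1.2060.
Then ‖r_3‖ ≈ ‖r_2‖·(‖r_2‖/‖r_1‖)^p = 3.719×10⁻³·(0.311474)^1.2060 = 3.719×10⁻³·0.244944 ≈ 0.0009109.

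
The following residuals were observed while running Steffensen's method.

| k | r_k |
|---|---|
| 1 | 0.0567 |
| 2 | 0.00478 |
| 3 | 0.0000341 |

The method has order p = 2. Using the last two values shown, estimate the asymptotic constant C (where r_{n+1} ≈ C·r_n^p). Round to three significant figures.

C ≈ r_3 / r_2^2
  = 0.0000341 / (0.00478)^2
  = 0.0000341 / 2.28484e-05 ≈ 1.4924

1.49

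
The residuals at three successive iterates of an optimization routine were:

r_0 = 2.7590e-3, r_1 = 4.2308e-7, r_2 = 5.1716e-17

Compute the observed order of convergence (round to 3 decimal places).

2.599

p ≈ ln(r_2/r_1) / ln(r_1/r_0)
  = ln(5.1716e-17/4.2308e-7) / ln(4.2308e-7/2.7590e-3)
  = ln(1.22237e-10) / ln(0.000153345)
  = -22.825059 / -8.782820 ≈ 2.598830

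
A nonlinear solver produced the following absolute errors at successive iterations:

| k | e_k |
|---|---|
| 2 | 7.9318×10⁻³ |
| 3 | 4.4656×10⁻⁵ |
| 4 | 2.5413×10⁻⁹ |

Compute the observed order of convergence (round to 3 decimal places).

p ≈ ln(e_4/e_3) / ln(e_3/e_2)
  = ln(2.5413×10⁻⁹/4.4656×10⁻⁵) / ln(4.4656×10⁻⁵/7.9318×10⁻³)
  = ln(5.69084e-05) / ln(0.00563)
  = -9.774068 / -5.179646 ≈ 1.887015

1.887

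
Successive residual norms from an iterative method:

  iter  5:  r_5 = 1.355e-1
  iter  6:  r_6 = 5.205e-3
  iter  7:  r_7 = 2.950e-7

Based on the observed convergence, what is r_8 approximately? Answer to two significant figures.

5.4e-20

First estimate the order: p ≈ ln(r_7/r_6) / ln(r_6/r_5) = ln(2.950e-7/5.205e-3)/ln(5.205e-3/1.355e-1) = ln(5.66763e-05)/ln(0.0384133) ≈ 3.0000.
Then r_8 ≈ r_7·(r_7/r_6)^p = 2.950e-7·(5.66763e-05)^3.0000 = 2.950e-7·1.82056e-13 ≈ 5.371e-20.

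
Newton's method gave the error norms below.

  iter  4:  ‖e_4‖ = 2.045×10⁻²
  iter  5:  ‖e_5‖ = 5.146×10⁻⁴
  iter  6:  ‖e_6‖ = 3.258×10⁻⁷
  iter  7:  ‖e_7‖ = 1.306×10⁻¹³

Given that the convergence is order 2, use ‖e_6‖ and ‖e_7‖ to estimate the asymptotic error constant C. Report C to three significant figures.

1.23

C ≈ ‖e_7‖ / ‖e_6‖^2
  = 1.306×10⁻¹³ / (3.258×10⁻⁷)^2
  = 1.306×10⁻¹³ / 1.06146e-13 ≈ 1.2304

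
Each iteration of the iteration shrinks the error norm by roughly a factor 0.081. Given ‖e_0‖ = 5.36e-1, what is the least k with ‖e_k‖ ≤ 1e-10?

After k steps, ‖e_k‖ ≈ 5.36e-1·0.081^k.
Need 0.081^k ≤ 1e-10/5.36e-1 = 1.86567e-10.
k ≥ ln(1.86567e-10)/ln(0.081) = -22.4022/-2.51331 = 8.913.
Smallest integer k = 9.

9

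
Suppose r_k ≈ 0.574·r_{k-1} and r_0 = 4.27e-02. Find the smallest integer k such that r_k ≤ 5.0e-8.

25

After k steps, r_k ≈ 4.27e-02·0.574^k.
Need 0.574^k ≤ 5.0e-8/4.27e-02 = 1.17096e-06.
k ≥ ln(1.17096e-06)/ln(0.574) = -13.6577/-0.55513 = 24.603.
Smallest integer k = 25.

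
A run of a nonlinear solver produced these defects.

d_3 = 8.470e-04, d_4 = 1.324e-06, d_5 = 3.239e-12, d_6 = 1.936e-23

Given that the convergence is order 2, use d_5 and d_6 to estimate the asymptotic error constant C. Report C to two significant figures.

1.8

C ≈ d_6 / d_5^2
  = 1.936e-23 / (3.239e-12)^2
  = 1.936e-23 / 1.04911e-23 ≈ 1.8454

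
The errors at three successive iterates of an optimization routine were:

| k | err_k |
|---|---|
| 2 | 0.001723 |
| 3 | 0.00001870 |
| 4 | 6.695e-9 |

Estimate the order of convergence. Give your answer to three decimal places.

p ≈ ln(err_4/err_3) / ln(err_3/err_2)
  = ln(6.695e-9/0.00001870) / ln(0.00001870/0.001723)
  = ln(0.000358021) / ln(0.0108532)
  = -7.934919 / -4.523295 ≈ 1.754234

1.754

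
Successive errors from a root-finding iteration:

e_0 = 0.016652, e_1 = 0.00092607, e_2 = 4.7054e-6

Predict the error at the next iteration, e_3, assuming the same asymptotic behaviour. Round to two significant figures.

First estimate the order: p ≈ ln(e_2/e_1) / ln(e_1/e_0) = ln(4.7054e-6/0.00092607)/ln(0.00092607/0.016652) = ln(0.00508104)/ln(0.0556131) ≈ 1.8282.
Then e_3 ≈ e_2·(e_2/e_1)^p = 4.7054e-6·(0.00508104)^1.8282 = 4.7054e-6·6.39768e-05 ≈ 3.01e-10.

3.0e-10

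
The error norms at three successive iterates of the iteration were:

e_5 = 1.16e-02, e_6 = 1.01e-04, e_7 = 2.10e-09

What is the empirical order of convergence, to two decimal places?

p ≈ ln(e_7/e_6) / ln(e_6/e_5)
  = ln(2.10e-09/1.01e-04) / ln(1.01e-04/1.16e-02)
  = ln(2.07921e-05) / ln(0.0087069)
  = -10.78094 / -4.74364 ≈ 2.27271

2.27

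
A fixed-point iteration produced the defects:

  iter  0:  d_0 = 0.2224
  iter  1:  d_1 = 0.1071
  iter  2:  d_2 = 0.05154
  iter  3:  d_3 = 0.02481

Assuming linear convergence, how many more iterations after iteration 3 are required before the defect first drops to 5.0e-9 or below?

22

Rate ρ ≈ d_3/d_2 = 0.02481/0.05154 = 0.4814.
After j more steps, d_{3+j} ≈ 0.02481·ρ^j; need ρ^j ≤ 5.0e-9/0.02481 = 2.01532e-07.
j ≥ ln(2.01532e-07)/ln(0.4814) = -15.4173/-0.73106 = 21.089.
So 22 more iterations are needed.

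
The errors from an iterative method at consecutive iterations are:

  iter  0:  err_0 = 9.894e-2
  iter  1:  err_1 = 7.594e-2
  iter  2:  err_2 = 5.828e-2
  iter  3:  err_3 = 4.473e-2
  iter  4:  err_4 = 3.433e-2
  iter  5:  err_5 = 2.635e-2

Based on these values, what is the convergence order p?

1

Consecutive ratios: err_5/err_4 = 2.635e-2/3.433e-2 = 0.76755, err_4/err_3 = 3.433e-2/4.473e-2 = 0.767494.
p ≈ ln(0.76755)/ln(0.767494) = -0.2646/-0.2646 ≈ 1.00.
So the convergence is linear (order 1).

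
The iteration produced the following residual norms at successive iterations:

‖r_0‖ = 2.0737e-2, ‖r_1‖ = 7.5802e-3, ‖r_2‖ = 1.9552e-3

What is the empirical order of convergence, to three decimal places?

1.346

p ≈ ln(‖r_2‖/‖r_1‖) / ln(‖r_1‖/‖r_0‖)
  = ln(1.9552e-3/7.5802e-3) / ln(7.5802e-3/2.0737e-2)
  = ln(0.257935) / ln(0.36554)
  = -1.355048 / -1.006380 ≈ 1.346458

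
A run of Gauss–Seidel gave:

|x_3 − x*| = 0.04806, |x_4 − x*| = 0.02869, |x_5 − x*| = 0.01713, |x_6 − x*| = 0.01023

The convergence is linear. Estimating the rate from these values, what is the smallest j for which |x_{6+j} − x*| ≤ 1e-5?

Rate ρ ≈ |x_6 − x*|/|x_5 − x*| = 0.01023/0.01713 = 0.5972.
After j more steps, |x_{6+j} − x*| ≈ 0.01023·ρ^j; need ρ^j ≤ 1e-5/0.01023 = 0.000977517.
j ≥ ln(0.000977517)/ln(0.5972) = -6.9305/-0.51550 = 13.444.
So 14 more iterations are needed.

14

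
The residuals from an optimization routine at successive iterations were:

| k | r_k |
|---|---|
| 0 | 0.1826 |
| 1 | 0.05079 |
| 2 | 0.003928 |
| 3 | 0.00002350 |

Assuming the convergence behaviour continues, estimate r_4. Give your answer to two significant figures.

First estimate the order: p ≈ ln(r_3/r_2) / ln(r_2/r_1) = ln(0.00002350/0.003928)/ln(0.003928/0.05079) = ln(0.00598269)/ln(0.0773381) ≈ 1.9999.
Then r_4 ≈ r_3·(r_3/r_2)^p = 0.00002350·(0.00598269)^1.9999 = 0.00002350·3.58109e-05 ≈ 8.416e-10.

8.4e-10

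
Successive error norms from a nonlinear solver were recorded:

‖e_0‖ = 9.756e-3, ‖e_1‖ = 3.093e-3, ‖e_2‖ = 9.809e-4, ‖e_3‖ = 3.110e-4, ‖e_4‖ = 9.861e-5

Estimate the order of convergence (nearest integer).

Consecutive ratios: ‖e_4‖/‖e_3‖ = 9.861e-5/3.110e-4 = 0.317074, ‖e_3‖/‖e_2‖ = 3.110e-4/9.809e-4 = 0.317056.
p ≈ ln(0.317074)/ln(0.317056) = -1.1486/-1.1487 ≈ 1.00.
So the convergence is linear (order 1).

1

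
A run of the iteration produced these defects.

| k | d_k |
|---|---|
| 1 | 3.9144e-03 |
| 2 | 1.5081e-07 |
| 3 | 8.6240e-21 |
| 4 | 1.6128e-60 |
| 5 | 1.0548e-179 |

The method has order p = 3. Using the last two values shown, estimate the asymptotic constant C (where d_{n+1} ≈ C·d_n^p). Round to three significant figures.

C ≈ d_5 / d_4^3
  = 1.0548e-179 / (1.6128e-60)^3
  = 1.0548e-179 / 4.19509e-180 ≈ 2.5144

2.51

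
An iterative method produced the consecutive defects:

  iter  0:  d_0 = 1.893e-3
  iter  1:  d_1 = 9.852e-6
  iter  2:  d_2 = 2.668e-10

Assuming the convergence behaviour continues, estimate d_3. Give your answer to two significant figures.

First estimate the order: p ≈ ln(d_2/d_1) / ln(d_1/d_0) = ln(2.668e-10/9.852e-6)/ln(9.852e-6/1.893e-3) = ln(2.70808e-05)/ln(0.00520444) ≈ 2.0000.
Then d_3 ≈ d_2·(d_2/d_1)^p = 2.668e-10·(2.70808e-05)^2.0000 = 2.668e-10·7.3337e-10 ≈ 1.957e-19.

2.0e-19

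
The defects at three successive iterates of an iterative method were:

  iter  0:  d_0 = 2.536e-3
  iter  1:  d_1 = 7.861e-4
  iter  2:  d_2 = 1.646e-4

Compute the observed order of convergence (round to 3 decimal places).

p ≈ ln(d_2/d_1) / ln(d_1/d_0)
  = ln(1.646e-4/7.861e-4) / ln(7.861e-4/2.536e-3)
  = ln(0.209388) / ln(0.309976)
  = -1.563566 / -1.171260 ≈ 1.334944

1.335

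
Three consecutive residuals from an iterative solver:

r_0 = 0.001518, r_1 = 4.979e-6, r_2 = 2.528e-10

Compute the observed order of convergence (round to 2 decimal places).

1.73

p ≈ ln(r_2/r_1) / ln(r_1/r_0)
  = ln(2.528e-10/4.979e-6) / ln(4.979e-6/0.001518)
  = ln(5.07732e-05) / ln(0.00327997)
  = -9.88814 / -5.71992 ≈ 1.72872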